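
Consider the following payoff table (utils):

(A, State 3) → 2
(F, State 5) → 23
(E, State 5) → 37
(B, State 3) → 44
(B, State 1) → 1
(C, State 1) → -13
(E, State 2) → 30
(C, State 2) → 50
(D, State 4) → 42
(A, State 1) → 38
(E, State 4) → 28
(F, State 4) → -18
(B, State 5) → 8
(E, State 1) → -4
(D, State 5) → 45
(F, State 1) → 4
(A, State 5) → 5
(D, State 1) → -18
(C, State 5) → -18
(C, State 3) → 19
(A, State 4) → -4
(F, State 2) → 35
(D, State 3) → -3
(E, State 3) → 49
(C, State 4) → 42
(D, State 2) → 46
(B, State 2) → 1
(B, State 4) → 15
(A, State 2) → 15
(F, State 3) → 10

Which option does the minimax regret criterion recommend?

Column bests: State 1=38, State 2=50, State 3=49, State 4=42, State 5=45.
A regrets: 0, 35, 47, 46, 40 → max 47
B regrets: 37, 49, 5, 27, 37 → max 49
C regrets: 51, 0, 30, 0, 63 → max 63
D regrets: 56, 4, 52, 0, 0 → max 56
E regrets: 42, 20, 0, 14, 8 → max 42
F regrets: 34, 15, 39, 60, 22 → max 60
Smallest max regret = 42 → E.

E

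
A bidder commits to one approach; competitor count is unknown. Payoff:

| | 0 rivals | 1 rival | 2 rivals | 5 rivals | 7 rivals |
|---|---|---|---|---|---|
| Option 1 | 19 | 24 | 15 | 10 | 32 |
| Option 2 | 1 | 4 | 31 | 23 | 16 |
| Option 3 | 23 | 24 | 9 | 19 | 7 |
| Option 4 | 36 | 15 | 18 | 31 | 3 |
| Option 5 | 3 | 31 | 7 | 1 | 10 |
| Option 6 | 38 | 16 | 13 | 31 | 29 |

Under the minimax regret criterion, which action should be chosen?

Option 6

Column bests: 0 rivals=38, 1 rival=31, 2 rivals=31, 5 rivals=31, 7 rivals=32.
Option 1 regrets: 19, 7, 16, 21, 0 → max 21
Option 2 regrets: 37, 27, 0, 8, 16 → max 37
Option 3 regrets: 15, 7, 22, 12, 25 → max 25
Option 4 regrets: 2, 16, 13, 0, 29 → max 29
Option 5 regrets: 35, 0, 24, 30, 22 → max 35
Option 6 regrets: 0, 15, 18, 0, 3 → max 18
Smallest max regret = 18 → Option 6.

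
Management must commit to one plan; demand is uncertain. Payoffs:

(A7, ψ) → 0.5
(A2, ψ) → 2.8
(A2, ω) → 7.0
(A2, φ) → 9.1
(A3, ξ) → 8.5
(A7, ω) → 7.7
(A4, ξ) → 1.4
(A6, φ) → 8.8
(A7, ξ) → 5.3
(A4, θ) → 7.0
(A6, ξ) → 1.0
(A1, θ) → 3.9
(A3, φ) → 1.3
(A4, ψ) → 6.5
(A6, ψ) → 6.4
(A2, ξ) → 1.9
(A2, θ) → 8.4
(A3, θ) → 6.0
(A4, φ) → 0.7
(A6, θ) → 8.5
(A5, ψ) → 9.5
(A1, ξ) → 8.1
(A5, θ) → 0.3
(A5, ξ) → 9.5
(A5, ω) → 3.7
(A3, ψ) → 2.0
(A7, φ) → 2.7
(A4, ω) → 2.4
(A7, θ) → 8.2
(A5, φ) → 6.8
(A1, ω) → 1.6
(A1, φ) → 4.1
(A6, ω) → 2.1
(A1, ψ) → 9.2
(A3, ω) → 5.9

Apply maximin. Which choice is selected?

Row minima: A1=1.6, A2=1.9, A3=1.3, A4=0.7, A5=0.3, A6=1.0, A7=0.5
Best worst-case = 1.9 → A2.

A2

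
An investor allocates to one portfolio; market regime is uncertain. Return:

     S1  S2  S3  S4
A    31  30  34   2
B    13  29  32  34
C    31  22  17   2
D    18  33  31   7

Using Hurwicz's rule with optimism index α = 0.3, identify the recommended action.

A: 0.3·34 + 0.7·2 = 11.6
B: 0.3·34 + 0.7·13 = 19.3
C: 0.3·31 + 0.7·2 = 10.7
D: 0.3·33 + 0.7·7 = 14.8
Highest Hurwicz score = 19.3 → B.

B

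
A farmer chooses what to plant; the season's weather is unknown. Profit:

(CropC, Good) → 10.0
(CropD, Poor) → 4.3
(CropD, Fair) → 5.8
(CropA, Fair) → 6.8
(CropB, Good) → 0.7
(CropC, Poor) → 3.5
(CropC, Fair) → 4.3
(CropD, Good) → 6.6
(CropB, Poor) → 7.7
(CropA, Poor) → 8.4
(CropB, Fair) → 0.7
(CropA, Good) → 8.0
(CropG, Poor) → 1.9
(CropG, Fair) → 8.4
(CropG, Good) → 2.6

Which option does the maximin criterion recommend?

Row minima: CropA=6.8, CropC=3.5, CropG=1.9, CropB=0.7, CropD=4.3
Best worst-case = 6.8 → CropA.

CropA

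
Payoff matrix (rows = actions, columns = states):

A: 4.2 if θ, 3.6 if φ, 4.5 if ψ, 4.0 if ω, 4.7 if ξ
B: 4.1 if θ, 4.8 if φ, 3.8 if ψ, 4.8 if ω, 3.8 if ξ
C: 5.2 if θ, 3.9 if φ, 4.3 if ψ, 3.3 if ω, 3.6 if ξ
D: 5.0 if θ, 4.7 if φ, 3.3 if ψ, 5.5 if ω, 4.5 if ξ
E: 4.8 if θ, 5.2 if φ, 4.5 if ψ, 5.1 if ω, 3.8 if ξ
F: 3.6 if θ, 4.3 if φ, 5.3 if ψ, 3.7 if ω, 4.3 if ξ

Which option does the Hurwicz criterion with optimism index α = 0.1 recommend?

E

A: 0.1·4.7 + 0.9·3.6 = 3.71
B: 0.1·4.8 + 0.9·3.8 = 3.9
C: 0.1·5.2 + 0.9·3.3 = 3.49
D: 0.1·5.5 + 0.9·3.3 = 3.52
E: 0.1·5.2 + 0.9·3.8 = 3.94
F: 0.1·5.3 + 0.9·3.6 = 3.77
Highest Hurwicz score = 3.94 → E.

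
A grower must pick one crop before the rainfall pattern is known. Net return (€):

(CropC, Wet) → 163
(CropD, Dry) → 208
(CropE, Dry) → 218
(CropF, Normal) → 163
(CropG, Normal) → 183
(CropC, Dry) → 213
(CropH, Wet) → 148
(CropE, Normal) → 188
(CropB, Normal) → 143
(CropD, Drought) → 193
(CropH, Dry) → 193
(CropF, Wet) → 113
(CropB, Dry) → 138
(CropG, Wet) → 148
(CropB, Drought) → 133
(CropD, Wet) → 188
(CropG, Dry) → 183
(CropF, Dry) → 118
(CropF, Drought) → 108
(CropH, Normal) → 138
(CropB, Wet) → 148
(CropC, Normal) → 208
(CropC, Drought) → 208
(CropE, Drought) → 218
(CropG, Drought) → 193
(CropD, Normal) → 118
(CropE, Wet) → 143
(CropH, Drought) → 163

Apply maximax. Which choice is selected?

CropE

Row maxima: CropG=193, CropH=193, CropD=208, CropC=213, CropE=218, CropB=148, CropF=163
Best best-case = 218 → CropE.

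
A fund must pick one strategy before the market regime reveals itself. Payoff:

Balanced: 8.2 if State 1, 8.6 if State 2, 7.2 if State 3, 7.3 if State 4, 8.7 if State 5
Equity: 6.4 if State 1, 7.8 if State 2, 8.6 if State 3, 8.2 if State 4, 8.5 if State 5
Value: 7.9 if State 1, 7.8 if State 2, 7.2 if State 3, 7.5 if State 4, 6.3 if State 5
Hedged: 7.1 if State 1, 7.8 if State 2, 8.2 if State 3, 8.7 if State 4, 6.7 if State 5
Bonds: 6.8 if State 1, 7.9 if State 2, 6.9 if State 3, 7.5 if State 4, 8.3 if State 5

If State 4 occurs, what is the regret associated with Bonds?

Best payoff under State 4 is 8.7.
Regret = 8.7 − 7.5 = 1.2.

1.2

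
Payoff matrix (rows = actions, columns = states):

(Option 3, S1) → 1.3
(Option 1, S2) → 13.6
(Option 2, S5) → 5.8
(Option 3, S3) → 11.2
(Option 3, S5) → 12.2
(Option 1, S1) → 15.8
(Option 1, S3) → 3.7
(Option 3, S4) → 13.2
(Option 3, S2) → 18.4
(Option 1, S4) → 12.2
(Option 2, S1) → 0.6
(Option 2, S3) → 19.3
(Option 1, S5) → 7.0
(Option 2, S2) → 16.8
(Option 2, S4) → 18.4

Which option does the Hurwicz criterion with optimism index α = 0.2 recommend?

Option 1

Option 1: 0.2·15.8 + 0.8·3.7 = 6.12
Option 2: 0.2·19.3 + 0.8·0.6 = 4.34
Option 3: 0.2·18.4 + 0.8·1.3 = 4.72
Highest Hurwicz score = 6.12 → Option 1.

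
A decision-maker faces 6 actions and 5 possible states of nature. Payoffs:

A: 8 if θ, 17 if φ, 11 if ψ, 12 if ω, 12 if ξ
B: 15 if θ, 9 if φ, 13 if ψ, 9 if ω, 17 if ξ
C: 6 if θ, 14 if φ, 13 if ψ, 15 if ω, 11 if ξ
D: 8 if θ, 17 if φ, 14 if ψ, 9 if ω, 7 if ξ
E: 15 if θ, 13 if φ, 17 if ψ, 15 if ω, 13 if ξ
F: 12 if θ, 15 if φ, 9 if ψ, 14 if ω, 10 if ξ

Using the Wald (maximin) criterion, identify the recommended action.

Row minima: A=8, B=9, C=6, D=7, E=13, F=9
Best worst-case = 13 → E.

E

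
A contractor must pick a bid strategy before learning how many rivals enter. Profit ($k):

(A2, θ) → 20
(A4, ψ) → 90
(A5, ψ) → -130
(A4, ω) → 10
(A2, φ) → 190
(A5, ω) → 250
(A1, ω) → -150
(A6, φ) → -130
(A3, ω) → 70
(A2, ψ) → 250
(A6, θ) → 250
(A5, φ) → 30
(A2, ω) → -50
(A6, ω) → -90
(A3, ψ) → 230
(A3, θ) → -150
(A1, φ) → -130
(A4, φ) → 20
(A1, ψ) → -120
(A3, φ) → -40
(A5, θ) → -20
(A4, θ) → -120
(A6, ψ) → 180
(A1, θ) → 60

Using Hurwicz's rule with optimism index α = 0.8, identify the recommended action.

A1: 0.8·60 + 0.2·(-150) = 18
A2: 0.8·250 + 0.2·(-50) = 190
A3: 0.8·230 + 0.2·(-150) = 154
A4: 0.8·90 + 0.2·(-120) = 48
A5: 0.8·250 + 0.2·(-130) = 174
A6: 0.8·250 + 0.2·(-130) = 174
Highest Hurwicz score = 190 → A2.

A2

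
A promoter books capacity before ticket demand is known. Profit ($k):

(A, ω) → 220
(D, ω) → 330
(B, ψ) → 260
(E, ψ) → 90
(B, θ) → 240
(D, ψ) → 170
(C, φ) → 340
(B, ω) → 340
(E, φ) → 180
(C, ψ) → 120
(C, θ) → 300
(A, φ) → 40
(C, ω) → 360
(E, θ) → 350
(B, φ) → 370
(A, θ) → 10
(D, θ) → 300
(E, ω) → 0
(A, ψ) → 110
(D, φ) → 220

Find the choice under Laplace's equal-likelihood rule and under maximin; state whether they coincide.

laplace → B; maximin → B (agree)

Row averages: A=95, B=302.5, C=280, D=255, E=155
Highest average = 302.5 → B.
Row minima: A=10, B=240, C=120, D=170, E=0
Best worst-case = 240 → B.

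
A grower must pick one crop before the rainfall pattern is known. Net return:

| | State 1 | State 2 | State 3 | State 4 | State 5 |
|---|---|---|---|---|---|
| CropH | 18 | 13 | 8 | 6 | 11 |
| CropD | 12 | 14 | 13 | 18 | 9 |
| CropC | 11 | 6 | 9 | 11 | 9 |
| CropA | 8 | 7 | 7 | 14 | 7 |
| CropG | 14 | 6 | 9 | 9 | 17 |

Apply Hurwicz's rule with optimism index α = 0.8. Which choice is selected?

CropH: 0.8·18 + 0.2·6 = 15.6
CropD: 0.8·18 + 0.2·9 = 16.2
CropC: 0.8·11 + 0.2·6 = 10
CropA: 0.8·14 + 0.2·7 = 12.6
CropG: 0.8·17 + 0.2·6 = 14.8
Highest Hurwicz score = 16.2 → CropD.

CropD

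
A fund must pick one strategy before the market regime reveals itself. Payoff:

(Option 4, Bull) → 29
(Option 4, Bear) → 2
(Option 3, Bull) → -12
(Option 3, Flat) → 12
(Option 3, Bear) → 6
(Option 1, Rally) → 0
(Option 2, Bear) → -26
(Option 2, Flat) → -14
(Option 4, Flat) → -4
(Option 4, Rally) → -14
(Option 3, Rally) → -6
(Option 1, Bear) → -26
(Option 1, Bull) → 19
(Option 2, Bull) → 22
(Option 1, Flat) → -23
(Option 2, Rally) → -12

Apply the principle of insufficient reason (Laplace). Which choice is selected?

Option 4

Row averages: Option 1=-7.5, Option 2=-7.5, Option 3=0, Option 4=3.25
Highest average = 3.25 → Option 4.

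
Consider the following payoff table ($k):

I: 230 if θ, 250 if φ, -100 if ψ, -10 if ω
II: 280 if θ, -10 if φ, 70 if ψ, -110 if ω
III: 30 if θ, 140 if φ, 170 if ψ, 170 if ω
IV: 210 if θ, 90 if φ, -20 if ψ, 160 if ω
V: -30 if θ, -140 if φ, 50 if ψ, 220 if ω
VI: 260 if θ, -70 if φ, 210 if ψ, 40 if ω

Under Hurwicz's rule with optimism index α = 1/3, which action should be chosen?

III

I: 1/3·250 + 2/3·(-100) = 50/3
II: 1/3·280 + 2/3·(-110) = 20
III: 1/3·170 + 2/3·30 = 230/3
IV: 1/3·210 + 2/3·(-20) = 170/3
V: 1/3·220 + 2/3·(-140) = -20
VI: 1/3·260 + 2/3·(-70) = 40
Highest Hurwicz score = 230/3 → III.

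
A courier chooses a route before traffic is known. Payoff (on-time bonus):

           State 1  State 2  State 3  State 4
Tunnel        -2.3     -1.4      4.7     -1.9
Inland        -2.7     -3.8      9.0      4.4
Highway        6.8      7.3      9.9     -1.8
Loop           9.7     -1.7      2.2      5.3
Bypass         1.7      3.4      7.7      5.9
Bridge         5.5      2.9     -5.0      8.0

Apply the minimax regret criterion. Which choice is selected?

Column bests: State 1=9.7, State 2=7.3, State 3=9.9, State 4=8.0.
Tunnel regrets: 12.0, 8.7, 5.2, 9.9 → max 12.0
Inland regrets: 12.4, 11.1, 0.9, 3.6 → max 12.4
Highway regrets: 2.9, 0.0, 0.0, 9.8 → max 9.8
Loop regrets: 0.0, 9.0, 7.7, 2.7 → max 9.0
Bypass regrets: 8.0, 3.9, 2.2, 2.1 → max 8.0
Bridge regrets: 4.2, 4.4, 14.9, 0.0 → max 14.9
Smallest max regret = 8.0 → Bypass.

Bypass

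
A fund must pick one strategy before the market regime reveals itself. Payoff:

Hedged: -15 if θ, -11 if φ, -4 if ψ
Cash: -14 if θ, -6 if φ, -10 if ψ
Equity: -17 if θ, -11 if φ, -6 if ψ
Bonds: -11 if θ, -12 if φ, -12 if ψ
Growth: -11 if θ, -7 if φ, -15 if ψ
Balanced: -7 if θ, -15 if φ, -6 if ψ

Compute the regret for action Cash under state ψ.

Best payoff under ψ is -4.
Regret = -4 − (-10) = 6.

6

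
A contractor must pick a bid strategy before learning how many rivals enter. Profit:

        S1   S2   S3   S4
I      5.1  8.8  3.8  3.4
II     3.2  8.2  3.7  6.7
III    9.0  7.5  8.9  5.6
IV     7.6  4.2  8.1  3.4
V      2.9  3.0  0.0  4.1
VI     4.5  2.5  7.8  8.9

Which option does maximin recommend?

Row minima: I=3.4, II=3.2, III=5.6, IV=3.4, V=0.0, VI=2.5
Best worst-case = 5.6 → III.

III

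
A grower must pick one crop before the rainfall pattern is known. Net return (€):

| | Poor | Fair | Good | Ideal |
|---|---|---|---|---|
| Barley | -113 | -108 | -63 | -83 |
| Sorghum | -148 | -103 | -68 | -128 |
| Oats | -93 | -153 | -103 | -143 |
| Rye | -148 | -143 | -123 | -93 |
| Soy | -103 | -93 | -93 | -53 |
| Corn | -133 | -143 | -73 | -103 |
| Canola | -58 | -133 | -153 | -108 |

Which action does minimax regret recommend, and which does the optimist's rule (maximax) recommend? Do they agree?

minimax regret → Soy; maximax → Soy (agree)

Column bests: Poor=-58, Fair=-93, Good=-63, Ideal=-53.
Barley regrets: 55, 15, 0, 30 → max 55
Sorghum regrets: 90, 10, 5, 75 → max 90
Oats regrets: 35, 60, 40, 90 → max 90
Rye regrets: 90, 50, 60, 40 → max 90
Soy regrets: 45, 0, 30, 0 → max 45
Corn regrets: 75, 50, 10, 50 → max 75
Canola regrets: 0, 40, 90, 55 → max 90
Smallest max regret = 45 → Soy.
Row maxima: Barley=-63, Sorghum=-68, Oats=-93, Rye=-93, Soy=-53, Corn=-73, Canola=-58
Best best-case = -53 → Soy.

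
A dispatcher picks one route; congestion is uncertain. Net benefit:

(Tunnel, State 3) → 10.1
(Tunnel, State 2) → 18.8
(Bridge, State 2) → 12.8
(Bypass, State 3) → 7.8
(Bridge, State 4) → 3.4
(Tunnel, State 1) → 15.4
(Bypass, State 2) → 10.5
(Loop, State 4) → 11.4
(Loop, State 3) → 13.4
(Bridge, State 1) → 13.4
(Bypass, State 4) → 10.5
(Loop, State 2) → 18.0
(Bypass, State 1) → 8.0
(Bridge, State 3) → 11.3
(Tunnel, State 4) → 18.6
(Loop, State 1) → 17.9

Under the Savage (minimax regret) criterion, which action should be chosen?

Column bests: State 1=17.9, State 2=18.8, State 3=13.4, State 4=18.6.
Bridge regrets: 4.5, 6.0, 2.1, 15.2 → max 15.2
Loop regrets: 0.0, 0.8, 0.0, 7.2 → max 7.2
Bypass regrets: 9.9, 8.3, 5.6, 8.1 → max 9.9
Tunnel regrets: 2.5, 0.0, 3.3, 0.0 → max 3.3
Smallest max regret = 3.3 → Tunnel.

Tunnel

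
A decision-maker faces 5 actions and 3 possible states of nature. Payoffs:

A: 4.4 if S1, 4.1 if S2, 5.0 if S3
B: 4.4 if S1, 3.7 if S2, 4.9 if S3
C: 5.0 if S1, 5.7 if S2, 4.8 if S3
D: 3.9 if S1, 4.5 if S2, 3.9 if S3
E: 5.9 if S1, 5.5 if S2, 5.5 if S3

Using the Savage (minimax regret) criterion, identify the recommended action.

E

Column bests: S1=5.9, S2=5.7, S3=5.5.
A regrets: 1.5, 1.6, 0.5 → max 1.6
B regrets: 1.5, 2.0, 0.6 → max 2.0
C regrets: 0.9, 0.0, 0.7 → max 0.9
D regrets: 2.0, 1.2, 1.6 → max 2.0
E regrets: 0.0, 0.2, 0.0 → max 0.2
Smallest max regret = 0.2 → E.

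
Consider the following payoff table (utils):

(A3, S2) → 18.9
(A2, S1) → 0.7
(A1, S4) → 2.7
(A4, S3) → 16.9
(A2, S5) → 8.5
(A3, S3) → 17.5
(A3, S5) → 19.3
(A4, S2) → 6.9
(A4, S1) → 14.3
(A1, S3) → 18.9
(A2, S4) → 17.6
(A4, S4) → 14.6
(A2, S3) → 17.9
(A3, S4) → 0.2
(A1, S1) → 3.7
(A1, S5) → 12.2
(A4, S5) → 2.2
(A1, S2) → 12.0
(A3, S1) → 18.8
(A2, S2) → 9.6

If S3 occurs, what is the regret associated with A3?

1.4

Best payoff under S3 is 18.9.
Regret = 18.9 − 17.5 = 1.4.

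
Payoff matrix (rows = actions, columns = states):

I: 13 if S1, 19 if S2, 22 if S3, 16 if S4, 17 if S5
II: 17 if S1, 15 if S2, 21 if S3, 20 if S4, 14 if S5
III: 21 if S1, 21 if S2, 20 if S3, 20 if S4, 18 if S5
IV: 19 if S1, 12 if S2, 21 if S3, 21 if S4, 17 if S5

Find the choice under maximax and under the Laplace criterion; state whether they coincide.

Row maxima: I=22, II=21, III=21, IV=21
Best best-case = 22 → I.
Row averages: I=17.4, II=17.4, III=20, IV=18
Highest average = 20 → III.

maximax → I; laplace → III (disagree)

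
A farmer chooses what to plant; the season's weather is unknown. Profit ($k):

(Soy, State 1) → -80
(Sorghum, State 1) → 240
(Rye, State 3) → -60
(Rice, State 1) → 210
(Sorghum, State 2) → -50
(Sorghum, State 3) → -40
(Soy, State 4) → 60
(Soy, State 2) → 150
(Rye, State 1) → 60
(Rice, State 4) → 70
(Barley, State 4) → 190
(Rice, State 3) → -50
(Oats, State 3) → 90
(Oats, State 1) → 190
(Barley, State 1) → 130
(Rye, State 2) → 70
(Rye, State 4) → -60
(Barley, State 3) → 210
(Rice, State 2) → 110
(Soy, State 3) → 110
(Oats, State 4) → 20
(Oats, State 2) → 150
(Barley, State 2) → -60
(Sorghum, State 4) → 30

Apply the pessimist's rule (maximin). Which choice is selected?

Oats

Row minima: Soy=-80, Barley=-60, Rye=-60, Oats=20, Sorghum=-50, Rice=-50
Best worst-case = 20 → Oats.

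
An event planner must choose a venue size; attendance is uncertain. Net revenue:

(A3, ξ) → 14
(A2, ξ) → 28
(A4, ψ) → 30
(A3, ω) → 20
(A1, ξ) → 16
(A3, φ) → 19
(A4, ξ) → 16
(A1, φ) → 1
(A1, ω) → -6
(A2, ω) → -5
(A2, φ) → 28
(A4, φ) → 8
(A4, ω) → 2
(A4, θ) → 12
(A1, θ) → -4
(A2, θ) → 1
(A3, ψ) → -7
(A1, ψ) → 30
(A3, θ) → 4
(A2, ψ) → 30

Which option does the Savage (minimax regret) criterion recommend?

Column bests: θ=12, φ=28, ψ=30, ω=20, ξ=28.
A1 regrets: 16, 27, 0, 26, 12 → max 27
A2 regrets: 11, 0, 0, 25, 0 → max 25
A3 regrets: 8, 9, 37, 0, 14 → max 37
A4 regrets: 0, 20, 0, 18, 12 → max 20
Smallest max regret = 20 → A4.

A4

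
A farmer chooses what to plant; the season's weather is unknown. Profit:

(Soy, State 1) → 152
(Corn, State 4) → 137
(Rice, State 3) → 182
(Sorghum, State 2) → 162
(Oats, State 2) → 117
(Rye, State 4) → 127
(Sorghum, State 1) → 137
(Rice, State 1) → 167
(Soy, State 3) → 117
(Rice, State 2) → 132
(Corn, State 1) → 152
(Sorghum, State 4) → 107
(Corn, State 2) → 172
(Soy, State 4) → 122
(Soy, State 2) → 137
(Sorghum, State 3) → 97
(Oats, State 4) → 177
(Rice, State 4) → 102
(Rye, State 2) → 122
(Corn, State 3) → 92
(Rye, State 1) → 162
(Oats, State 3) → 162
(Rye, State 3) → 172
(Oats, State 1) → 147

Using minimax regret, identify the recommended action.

Column bests: State 1=167, State 2=172, State 3=182, State 4=177.
Soy regrets: 15, 35, 65, 55 → max 65
Sorghum regrets: 30, 10, 85, 70 → max 85
Oats regrets: 20, 55, 20, 0 → max 55
Rye regrets: 5, 50, 10, 50 → max 50
Rice regrets: 0, 40, 0, 75 → max 75
Corn regrets: 15, 0, 90, 40 → max 90
Smallest max regret = 50 → Rye.

Rye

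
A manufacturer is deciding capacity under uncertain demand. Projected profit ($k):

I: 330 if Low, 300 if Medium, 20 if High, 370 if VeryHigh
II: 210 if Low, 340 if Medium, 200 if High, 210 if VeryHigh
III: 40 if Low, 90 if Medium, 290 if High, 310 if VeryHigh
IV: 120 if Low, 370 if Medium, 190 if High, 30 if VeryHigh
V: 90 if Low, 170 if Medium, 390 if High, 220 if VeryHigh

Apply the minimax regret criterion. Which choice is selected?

II

Column bests: Low=330, Medium=370, High=390, VeryHigh=370.
I regrets: 0, 70, 370, 0 → max 370
II regrets: 120, 30, 190, 160 → max 190
III regrets: 290, 280, 100, 60 → max 290
IV regrets: 210, 0, 200, 340 → max 340
V regrets: 240, 200, 0, 150 → max 240
Smallest max regret = 190 → II.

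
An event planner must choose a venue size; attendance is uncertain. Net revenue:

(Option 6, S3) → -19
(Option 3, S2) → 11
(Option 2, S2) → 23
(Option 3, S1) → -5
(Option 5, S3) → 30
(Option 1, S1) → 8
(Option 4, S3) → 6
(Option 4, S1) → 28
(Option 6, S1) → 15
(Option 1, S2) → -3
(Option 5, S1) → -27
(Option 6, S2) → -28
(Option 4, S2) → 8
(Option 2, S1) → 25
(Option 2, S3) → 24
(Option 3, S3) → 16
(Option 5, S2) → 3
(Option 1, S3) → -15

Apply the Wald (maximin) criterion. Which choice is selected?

Row minima: Option 1=-15, Option 2=23, Option 3=-5, Option 4=6, Option 5=-27, Option 6=-28
Best worst-case = 23 → Option 2.

Option 2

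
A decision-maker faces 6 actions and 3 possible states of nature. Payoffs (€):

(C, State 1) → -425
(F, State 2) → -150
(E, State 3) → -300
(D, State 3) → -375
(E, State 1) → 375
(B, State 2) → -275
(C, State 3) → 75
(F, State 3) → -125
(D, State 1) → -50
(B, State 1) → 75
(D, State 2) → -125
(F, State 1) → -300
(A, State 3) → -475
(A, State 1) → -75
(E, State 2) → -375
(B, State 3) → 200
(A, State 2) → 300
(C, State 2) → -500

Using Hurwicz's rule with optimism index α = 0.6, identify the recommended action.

E

A: 0.6·300 + 0.4·(-475) = -10
B: 0.6·200 + 0.4·(-275) = 10
C: 0.6·75 + 0.4·(-500) = -155
D: 0.6·(-50) + 0.4·(-375) = -180
E: 0.6·375 + 0.4·(-375) = 75
F: 0.6·(-125) + 0.4·(-300) = -195
Highest Hurwicz score = 75 → E.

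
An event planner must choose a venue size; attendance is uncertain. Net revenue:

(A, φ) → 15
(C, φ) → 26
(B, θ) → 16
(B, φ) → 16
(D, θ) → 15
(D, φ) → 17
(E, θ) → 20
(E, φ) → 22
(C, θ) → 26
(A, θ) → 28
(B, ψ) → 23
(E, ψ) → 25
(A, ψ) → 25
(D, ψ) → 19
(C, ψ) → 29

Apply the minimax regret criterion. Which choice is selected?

C

Column bests: θ=28, φ=26, ψ=29.
A regrets: 0, 11, 4 → max 11
B regrets: 12, 10, 6 → max 12
C regrets: 2, 0, 0 → max 2
D regrets: 13, 9, 10 → max 13
E regrets: 8, 4, 4 → max 8
Smallest max regret = 2 → C.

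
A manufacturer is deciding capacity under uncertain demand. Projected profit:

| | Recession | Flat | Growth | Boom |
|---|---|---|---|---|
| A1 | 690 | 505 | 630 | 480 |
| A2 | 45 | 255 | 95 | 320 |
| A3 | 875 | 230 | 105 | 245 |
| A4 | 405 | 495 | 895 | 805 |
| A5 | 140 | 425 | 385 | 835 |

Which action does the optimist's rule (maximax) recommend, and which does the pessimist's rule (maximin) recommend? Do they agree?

Row maxima: A1=690, A2=320, A3=875, A4=895, A5=835
Best best-case = 895 → A4.
Row minima: A1=480, A2=45, A3=105, A4=405, A5=140
Best worst-case = 480 → A1.

maximax → A4; maximin → A1 (disagree)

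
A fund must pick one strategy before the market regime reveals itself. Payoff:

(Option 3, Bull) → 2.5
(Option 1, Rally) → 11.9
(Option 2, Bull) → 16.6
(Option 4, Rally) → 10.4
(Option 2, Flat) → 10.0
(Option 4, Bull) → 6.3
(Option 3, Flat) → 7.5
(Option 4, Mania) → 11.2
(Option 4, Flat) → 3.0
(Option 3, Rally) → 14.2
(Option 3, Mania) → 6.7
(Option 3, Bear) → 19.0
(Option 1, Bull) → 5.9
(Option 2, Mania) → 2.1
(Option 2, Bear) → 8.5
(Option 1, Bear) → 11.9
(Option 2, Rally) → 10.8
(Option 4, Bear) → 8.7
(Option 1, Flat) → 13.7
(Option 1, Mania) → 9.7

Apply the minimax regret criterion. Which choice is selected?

Column bests: Bear=19.0, Flat=13.7, Bull=16.6, Rally=14.2, Mania=11.2.
Option 1 regrets: 7.1, 0.0, 10.7, 2.3, 1.5 → max 10.7
Option 2 regrets: 10.5, 3.7, 0.0, 3.4, 9.1 → max 10.5
Option 3 regrets: 0.0, 6.2, 14.1, 0.0, 4.5 → max 14.1
Option 4 regrets: 10.3, 10.7, 10.3, 3.8, 0.0 → max 10.7
Smallest max regret = 10.5 → Option 2.

Option 2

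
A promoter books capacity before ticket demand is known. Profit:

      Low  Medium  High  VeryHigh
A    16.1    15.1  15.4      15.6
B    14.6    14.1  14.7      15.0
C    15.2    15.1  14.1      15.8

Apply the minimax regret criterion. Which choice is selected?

A

Column bests: Low=16.1, Medium=15.1, High=15.4, VeryHigh=15.8.
A regrets: 0.0, 0.0, 0.0, 0.2 → max 0.2
B regrets: 1.5, 1.0, 0.7, 0.8 → max 1.5
C regrets: 0.9, 0.0, 1.3, 0.0 → max 1.3
Smallest max regret = 0.2 → A.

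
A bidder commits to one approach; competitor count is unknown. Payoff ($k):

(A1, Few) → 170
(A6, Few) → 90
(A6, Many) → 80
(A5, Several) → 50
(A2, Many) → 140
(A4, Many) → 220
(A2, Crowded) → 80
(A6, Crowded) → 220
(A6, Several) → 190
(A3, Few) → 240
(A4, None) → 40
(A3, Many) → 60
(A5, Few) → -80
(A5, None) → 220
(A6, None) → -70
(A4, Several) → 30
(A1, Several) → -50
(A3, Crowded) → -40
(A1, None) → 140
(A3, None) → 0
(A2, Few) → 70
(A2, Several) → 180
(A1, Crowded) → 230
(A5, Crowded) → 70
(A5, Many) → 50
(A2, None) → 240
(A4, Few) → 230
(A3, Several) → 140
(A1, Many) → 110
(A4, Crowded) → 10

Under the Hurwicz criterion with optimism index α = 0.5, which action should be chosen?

A2

A1: 0.5·230 + 0.5·(-50) = 90
A2: 0.5·240 + 0.5·70 = 155
A3: 0.5·240 + 0.5·(-40) = 100
A4: 0.5·230 + 0.5·10 = 120
A5: 0.5·220 + 0.5·(-80) = 70
A6: 0.5·220 + 0.5·(-70) = 75
Highest Hurwicz score = 155 → A2.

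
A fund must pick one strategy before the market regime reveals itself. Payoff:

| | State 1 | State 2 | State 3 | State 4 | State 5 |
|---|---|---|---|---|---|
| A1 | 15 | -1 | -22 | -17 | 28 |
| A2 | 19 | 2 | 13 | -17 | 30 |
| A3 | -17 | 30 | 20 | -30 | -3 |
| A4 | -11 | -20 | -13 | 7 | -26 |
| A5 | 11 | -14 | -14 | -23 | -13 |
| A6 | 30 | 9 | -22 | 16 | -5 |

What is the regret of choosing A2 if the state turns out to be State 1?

Best payoff under State 1 is 30.
Regret = 30 − 19 = 11.

11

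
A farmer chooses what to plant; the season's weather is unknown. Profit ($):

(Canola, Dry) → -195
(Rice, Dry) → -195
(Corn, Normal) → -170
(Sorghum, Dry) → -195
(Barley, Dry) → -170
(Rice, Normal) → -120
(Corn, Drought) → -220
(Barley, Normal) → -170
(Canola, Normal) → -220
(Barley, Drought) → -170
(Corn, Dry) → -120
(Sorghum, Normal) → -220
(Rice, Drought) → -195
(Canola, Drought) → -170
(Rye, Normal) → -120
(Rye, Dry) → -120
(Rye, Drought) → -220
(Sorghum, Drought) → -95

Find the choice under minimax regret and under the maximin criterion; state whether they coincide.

Column bests: Drought=-95, Dry=-120, Normal=-120.
Rye regrets: 125, 0, 0 → max 125
Rice regrets: 100, 75, 0 → max 100
Barley regrets: 75, 50, 50 → max 75
Canola regrets: 75, 75, 100 → max 100
Corn regrets: 125, 0, 50 → max 125
Sorghum regrets: 0, 75, 100 → max 100
Smallest max regret = 75 → Barley.
Row minima: Rye=-220, Rice=-195, Barley=-170, Canola=-220, Corn=-220, Sorghum=-220
Best worst-case = -170 → Barley.

minimax regret → Barley; maximin → Barley (agree)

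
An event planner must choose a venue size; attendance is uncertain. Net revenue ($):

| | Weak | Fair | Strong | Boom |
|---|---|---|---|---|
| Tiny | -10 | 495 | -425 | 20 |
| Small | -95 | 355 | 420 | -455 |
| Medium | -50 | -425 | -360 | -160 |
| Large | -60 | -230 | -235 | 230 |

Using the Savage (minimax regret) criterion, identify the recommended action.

Small

Column bests: Weak=-10, Fair=495, Strong=420, Boom=230.
Tiny regrets: 0, 0, 845, 210 → max 845
Small regrets: 85, 140, 0, 685 → max 685
Medium regrets: 40, 920, 780, 390 → max 920
Large regrets: 50, 725, 655, 0 → max 725
Smallest max regret = 685 → Small.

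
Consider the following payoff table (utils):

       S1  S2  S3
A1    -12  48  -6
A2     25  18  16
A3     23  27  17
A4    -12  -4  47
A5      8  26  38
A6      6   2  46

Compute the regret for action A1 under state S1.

Best payoff under S1 is 25.
Regret = 25 − (-12) = 37.

37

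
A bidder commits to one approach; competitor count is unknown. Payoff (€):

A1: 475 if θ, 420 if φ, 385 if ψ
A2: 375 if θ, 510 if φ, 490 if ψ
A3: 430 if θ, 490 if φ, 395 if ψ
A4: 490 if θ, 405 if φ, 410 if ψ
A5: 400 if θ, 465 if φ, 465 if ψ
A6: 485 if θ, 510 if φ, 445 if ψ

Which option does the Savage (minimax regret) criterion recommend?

Column bests: θ=490, φ=510, ψ=490.
A1 regrets: 15, 90, 105 → max 105
A2 regrets: 115, 0, 0 → max 115
A3 regrets: 60, 20, 95 → max 95
A4 regrets: 0, 105, 80 → max 105
A5 regrets: 90, 45, 25 → max 90
A6 regrets: 5, 0, 45 → max 45
Smallest max regret = 45 → A6.

A6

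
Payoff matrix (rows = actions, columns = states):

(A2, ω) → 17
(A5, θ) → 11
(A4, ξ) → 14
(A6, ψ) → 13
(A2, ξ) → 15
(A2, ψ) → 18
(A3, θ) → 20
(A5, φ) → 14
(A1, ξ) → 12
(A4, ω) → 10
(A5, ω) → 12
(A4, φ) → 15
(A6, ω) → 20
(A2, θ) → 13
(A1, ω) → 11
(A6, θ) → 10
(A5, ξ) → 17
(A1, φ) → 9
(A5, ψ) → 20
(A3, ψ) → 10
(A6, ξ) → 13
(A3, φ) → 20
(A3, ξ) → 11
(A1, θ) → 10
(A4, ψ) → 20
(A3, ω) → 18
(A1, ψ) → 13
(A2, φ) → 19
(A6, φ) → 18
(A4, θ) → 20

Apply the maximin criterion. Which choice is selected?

A2

Row minima: A1=9, A2=13, A3=10, A4=10, A5=11, A6=10
Best worst-case = 13 → A2.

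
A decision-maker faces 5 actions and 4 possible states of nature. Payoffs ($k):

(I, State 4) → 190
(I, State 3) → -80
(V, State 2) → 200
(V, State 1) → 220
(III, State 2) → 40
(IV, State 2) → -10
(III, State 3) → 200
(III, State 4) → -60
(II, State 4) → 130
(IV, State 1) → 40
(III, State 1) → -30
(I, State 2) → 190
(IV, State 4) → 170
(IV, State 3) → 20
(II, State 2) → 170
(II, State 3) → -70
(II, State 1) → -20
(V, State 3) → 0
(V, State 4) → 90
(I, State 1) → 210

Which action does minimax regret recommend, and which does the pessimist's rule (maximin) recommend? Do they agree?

Column bests: State 1=220, State 2=200, State 3=200, State 4=190.
I regrets: 10, 10, 280, 0 → max 280
II regrets: 240, 30, 270, 60 → max 270
III regrets: 250, 160, 0, 250 → max 250
IV regrets: 180, 210, 180, 20 → max 210
V regrets: 0, 0, 200, 100 → max 200
Smallest max regret = 200 → V.
Row minima: I=-80, II=-70, III=-60, IV=-10, V=0
Best worst-case = 0 → V.

minimax regret → V; maximin → V (agree)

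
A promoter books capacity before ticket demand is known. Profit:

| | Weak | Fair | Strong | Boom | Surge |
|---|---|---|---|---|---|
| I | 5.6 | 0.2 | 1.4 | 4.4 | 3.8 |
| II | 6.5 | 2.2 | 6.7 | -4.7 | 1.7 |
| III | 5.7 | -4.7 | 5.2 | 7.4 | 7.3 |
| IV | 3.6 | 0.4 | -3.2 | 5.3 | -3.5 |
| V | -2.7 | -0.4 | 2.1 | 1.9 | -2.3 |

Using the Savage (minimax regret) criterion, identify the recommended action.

Column bests: Weak=6.5, Fair=2.2, Strong=6.7, Boom=7.4, Surge=7.3.
I regrets: 0.9, 2.0, 5.3, 3.0, 3.5 → max 5.3
II regrets: 0.0, 0.0, 0.0, 12.1, 5.6 → max 12.1
III regrets: 0.8, 6.9, 1.5, 0.0, 0.0 → max 6.9
IV regrets: 2.9, 1.8, 9.9, 2.1, 10.8 → max 10.8
V regrets: 9.2, 2.6, 4.6, 5.5, 9.6 → max 9.6
Smallest max regret = 5.3 → I.

I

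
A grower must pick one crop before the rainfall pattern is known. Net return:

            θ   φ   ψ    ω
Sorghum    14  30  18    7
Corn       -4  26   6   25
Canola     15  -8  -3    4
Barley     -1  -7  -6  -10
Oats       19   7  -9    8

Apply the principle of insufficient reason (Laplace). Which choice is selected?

Row averages: Sorghum=17.25, Corn=13.25, Canola=2, Barley=-6, Oats=6.25
Highest average = 17.25 → Sorghum.

Sorghum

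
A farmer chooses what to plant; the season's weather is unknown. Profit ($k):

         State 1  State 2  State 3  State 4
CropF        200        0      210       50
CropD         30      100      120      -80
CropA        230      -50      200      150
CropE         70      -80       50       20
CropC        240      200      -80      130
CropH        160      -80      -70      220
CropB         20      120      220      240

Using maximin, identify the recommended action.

Row minima: CropF=0, CropD=-80, CropA=-50, CropE=-80, CropC=-80, CropH=-80, CropB=20
Best worst-case = 20 → CropB.

CropB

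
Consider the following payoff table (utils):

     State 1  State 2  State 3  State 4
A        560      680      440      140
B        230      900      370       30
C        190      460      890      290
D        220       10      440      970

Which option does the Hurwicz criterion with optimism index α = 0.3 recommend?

A: 0.3·680 + 0.7·140 = 302
B: 0.3·900 + 0.7·30 = 291
C: 0.3·890 + 0.7·190 = 400
D: 0.3·970 + 0.7·10 = 298
Highest Hurwicz score = 400 → C.

C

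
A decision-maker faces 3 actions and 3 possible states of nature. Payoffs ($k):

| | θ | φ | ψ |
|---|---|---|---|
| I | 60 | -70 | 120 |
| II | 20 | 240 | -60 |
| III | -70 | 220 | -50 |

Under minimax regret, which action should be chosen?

Column bests: θ=60, φ=240, ψ=120.
I regrets: 0, 310, 0 → max 310
II regrets: 40, 0, 180 → max 180
III regrets: 130, 20, 170 → max 170
Smallest max regret = 170 → III.

III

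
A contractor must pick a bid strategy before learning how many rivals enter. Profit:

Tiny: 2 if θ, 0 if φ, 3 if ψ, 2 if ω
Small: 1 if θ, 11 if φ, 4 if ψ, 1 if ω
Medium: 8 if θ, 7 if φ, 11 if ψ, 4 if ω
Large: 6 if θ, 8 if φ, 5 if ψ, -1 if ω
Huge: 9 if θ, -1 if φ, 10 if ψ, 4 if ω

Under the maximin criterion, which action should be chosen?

Row minima: Tiny=0, Small=1, Medium=4, Large=-1, Huge=-1
Best worst-case = 4 → Medium.

Medium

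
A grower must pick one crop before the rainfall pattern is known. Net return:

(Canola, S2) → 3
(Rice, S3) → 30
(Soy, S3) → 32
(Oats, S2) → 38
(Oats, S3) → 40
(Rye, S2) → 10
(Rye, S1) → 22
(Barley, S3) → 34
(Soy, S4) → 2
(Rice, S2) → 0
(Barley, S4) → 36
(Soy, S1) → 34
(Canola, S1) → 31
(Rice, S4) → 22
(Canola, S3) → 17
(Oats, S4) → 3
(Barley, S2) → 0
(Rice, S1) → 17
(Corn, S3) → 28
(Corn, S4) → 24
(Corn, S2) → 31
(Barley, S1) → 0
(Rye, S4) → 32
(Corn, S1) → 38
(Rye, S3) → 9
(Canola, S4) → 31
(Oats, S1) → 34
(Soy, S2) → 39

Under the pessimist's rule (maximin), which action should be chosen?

Corn

Row minima: Rice=0, Barley=0, Soy=2, Oats=3, Canola=3, Rye=9, Corn=24
Best worst-case = 24 → Corn.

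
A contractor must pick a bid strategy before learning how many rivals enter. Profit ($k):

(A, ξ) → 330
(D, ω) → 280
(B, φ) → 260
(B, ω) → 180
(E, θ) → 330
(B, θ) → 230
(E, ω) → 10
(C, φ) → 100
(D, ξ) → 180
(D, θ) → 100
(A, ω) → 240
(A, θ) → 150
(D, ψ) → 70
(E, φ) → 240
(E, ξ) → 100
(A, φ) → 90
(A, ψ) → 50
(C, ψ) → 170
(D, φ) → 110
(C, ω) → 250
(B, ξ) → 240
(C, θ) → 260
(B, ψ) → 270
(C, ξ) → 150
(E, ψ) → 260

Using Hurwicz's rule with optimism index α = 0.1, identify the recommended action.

B

A: 0.1·330 + 0.9·50 = 78
B: 0.1·270 + 0.9·180 = 189
C: 0.1·260 + 0.9·100 = 116
D: 0.1·280 + 0.9·70 = 91
E: 0.1·330 + 0.9·10 = 42
Highest Hurwicz score = 189 → B.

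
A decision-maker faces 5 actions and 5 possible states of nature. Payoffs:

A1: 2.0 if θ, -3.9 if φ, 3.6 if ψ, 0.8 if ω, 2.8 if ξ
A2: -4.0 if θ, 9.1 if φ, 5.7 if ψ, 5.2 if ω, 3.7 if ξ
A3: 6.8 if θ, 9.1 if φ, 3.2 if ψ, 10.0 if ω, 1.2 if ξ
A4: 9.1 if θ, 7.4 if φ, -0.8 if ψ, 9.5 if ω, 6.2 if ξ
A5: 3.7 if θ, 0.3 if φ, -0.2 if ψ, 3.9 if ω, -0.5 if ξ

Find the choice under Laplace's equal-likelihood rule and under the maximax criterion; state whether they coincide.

laplace → A4; maximax → A3 (disagree)

Row averages: A1=1.06, A2=3.94, A3=6.06, A4=6.28, A5=1.44
Highest average = 6.28 → A4.
Row maxima: A1=3.6, A2=9.1, A3=10.0, A4=9.5, A5=3.9
Best best-case = 10.0 → A3.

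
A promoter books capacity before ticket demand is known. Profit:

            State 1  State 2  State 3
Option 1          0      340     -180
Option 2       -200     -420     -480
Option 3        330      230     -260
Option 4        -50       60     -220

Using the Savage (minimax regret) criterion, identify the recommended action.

Column bests: State 1=330, State 2=340, State 3=-180.
Option 1 regrets: 330, 0, 0 → max 330
Option 2 regrets: 530, 760, 300 → max 760
Option 3 regrets: 0, 110, 80 → max 110
Option 4 regrets: 380, 280, 40 → max 380
Smallest max regret = 110 → Option 3.

Option 3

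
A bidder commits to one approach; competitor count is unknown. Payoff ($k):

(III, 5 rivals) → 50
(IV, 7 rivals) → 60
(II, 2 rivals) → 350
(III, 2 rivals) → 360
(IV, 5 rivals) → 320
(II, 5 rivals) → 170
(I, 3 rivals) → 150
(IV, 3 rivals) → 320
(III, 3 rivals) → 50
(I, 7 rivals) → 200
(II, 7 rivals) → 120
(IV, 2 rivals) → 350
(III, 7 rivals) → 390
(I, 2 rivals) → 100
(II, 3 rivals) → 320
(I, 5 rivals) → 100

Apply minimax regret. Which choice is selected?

Column bests: 2 rivals=360, 3 rivals=320, 5 rivals=320, 7 rivals=390.
I regrets: 260, 170, 220, 190 → max 260
II regrets: 10, 0, 150, 270 → max 270
III regrets: 0, 270, 270, 0 → max 270
IV regrets: 10, 0, 0, 330 → max 330
Smallest max regret = 260 → I.

I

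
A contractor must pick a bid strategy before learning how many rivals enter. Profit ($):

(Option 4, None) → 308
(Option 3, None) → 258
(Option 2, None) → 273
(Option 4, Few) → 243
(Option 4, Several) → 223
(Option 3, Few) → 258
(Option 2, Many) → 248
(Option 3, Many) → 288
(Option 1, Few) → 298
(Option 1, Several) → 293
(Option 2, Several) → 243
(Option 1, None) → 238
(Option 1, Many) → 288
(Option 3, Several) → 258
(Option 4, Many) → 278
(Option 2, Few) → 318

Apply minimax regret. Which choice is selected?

Column bests: None=308, Few=318, Several=293, Many=288.
Option 1 regrets: 70, 20, 0, 0 → max 70
Option 2 regrets: 35, 0, 50, 40 → max 50
Option 3 regrets: 50, 60, 35, 0 → max 60
Option 4 regrets: 0, 75, 70, 10 → max 75
Smallest max regret = 50 → Option 2.

Option 2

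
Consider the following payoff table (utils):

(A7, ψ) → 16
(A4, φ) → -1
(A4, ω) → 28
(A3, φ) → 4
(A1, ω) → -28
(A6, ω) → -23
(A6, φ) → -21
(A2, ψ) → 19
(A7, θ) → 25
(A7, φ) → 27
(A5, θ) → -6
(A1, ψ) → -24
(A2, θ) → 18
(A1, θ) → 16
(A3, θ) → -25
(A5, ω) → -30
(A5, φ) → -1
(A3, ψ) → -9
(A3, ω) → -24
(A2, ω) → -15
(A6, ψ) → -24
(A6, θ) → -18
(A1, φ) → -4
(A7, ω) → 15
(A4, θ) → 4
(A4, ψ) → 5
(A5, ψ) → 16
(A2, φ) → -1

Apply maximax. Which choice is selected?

A4

Row maxima: A1=16, A2=19, A3=4, A4=28, A5=16, A6=-18, A7=27
Best best-case = 28 → A4.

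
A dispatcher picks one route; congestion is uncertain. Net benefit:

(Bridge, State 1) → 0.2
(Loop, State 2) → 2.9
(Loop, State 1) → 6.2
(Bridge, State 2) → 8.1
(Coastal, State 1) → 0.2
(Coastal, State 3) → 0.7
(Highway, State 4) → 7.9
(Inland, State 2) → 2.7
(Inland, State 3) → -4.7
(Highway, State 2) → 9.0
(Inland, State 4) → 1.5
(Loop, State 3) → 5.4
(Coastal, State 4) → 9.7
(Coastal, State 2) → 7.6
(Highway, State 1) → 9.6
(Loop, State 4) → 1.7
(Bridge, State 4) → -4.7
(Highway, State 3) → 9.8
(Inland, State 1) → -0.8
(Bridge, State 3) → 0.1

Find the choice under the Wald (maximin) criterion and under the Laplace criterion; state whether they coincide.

maximin → Highway; laplace → Highway (agree)

Row minima: Coastal=0.2, Inland=-4.7, Highway=7.9, Loop=1.7, Bridge=-4.7
Best worst-case = 7.9 → Highway.
Row averages: Coastal=4.55, Inland=-0.325, Highway=9.075, Loop=4.05, Bridge=0.925
Highest average = 9.075 → Highway.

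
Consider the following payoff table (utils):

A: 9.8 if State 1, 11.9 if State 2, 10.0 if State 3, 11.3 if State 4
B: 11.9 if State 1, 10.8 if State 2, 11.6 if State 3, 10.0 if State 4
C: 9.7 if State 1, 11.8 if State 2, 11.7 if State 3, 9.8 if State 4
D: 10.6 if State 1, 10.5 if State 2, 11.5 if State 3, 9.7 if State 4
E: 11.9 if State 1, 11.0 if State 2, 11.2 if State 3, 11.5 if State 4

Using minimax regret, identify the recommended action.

Column bests: State 1=11.9, State 2=11.9, State 3=11.7, State 4=11.5.
A regrets: 2.1, 0.0, 1.7, 0.2 → max 2.1
B regrets: 0.0, 1.1, 0.1, 1.5 → max 1.5
C regrets: 2.2, 0.1, 0.0, 1.7 → max 2.2
D regrets: 1.3, 1.4, 0.2, 1.8 → max 1.8
E regrets: 0.0, 0.9, 0.5, 0.0 → max 0.9
Smallest max regret = 0.9 → E.

E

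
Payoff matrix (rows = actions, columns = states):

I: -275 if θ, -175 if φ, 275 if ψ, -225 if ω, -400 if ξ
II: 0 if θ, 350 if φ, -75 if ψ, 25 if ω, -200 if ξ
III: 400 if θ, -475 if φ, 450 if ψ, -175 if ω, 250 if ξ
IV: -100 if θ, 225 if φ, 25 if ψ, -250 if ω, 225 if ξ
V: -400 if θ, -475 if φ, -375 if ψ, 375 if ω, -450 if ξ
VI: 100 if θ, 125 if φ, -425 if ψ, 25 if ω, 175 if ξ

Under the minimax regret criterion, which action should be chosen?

Column bests: θ=400, φ=350, ψ=450, ω=375, ξ=250.
I regrets: 675, 525, 175, 600, 650 → max 675
II regrets: 400, 0, 525, 350, 450 → max 525
III regrets: 0, 825, 0, 550, 0 → max 825
IV regrets: 500, 125, 425, 625, 25 → max 625
V regrets: 800, 825, 825, 0, 700 → max 825
VI regrets: 300, 225, 875, 350, 75 → max 875
Smallest max regret = 525 → II.

II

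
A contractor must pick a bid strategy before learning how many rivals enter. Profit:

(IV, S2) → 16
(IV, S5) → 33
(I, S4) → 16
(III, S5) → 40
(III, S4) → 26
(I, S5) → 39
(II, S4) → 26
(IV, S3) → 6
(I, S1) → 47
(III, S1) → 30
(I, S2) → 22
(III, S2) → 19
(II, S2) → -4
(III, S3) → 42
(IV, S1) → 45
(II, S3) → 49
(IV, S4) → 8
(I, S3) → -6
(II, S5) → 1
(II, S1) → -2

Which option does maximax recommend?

Row maxima: I=47, II=49, III=42, IV=45
Best best-case = 49 → II.

II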